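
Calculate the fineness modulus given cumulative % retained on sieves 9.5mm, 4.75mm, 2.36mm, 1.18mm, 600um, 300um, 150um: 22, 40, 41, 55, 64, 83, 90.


FM = sum(cumulative % retained) / 100
= 395 / 100
= 3.95

3.95


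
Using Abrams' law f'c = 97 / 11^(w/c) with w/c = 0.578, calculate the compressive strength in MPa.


f'c = 97 / 11^0.578
= 97 / 3.999
= 24.26 MPa

24.26


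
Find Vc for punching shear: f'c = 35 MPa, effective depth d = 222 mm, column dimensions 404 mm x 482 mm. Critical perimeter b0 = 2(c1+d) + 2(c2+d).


b0 = 2*(404 + 222) + 2*(482 + 222) = 2660 mm
Vc = 0.33 * sqrt(35) * 2660 * 222 / 1000
= 1152.88 kN

1152.88


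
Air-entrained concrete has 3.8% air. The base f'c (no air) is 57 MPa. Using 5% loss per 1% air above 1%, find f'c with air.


Strength loss = (3.8 - 1) * 5 = 14.0%
f'c = 57 * (1 - 14.0/100)
= 49.02 MPa

49.02


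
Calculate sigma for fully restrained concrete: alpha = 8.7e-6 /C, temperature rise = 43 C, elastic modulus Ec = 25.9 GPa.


sigma = alpha * dT * Ec
= 8.7e-6 * 43 * 25.9 * 1000
= 9.689 MPa

9.689


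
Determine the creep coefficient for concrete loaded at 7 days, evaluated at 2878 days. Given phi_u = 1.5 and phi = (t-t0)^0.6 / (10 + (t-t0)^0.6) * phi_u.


dt = 2878 - 7 = 2871
phi = 2871^0.6 / (10 + 2871^0.6) * 1.5
= 1.384

1.384


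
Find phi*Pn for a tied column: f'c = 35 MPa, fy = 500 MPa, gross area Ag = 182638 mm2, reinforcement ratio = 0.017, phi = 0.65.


Ast = rho * Ag = 0.017 * 182638 = 3104.846 mm2
phi*Pn = 0.65 * 0.80 * (0.85 * 35 * (182638 - 3104.846) + 500 * 3104.846) / 1000
= 3584.64 kN

3584.64


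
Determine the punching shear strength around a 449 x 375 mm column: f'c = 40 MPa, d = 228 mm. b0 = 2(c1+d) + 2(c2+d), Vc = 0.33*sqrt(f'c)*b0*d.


b0 = 2*(449 + 228) + 2*(375 + 228) = 2560 mm
Vc = 0.33 * sqrt(40) * 2560 * 228 / 1000
= 1218.2 kN

1218.2


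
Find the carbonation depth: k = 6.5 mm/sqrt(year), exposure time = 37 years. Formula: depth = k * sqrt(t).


depth = k * sqrt(t)
= 6.5 * sqrt(37)
= 39.54 mm

39.54


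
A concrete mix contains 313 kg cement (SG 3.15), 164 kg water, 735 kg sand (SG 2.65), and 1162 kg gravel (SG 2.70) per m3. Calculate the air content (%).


Vol cement = 313 / (3.15 * 1000) = 0.099365 m3
Vol water = 164 / 1000 = 0.164 m3
Vol sand = 735 / (2.65 * 1000) = 0.277358 m3
Vol gravel = 1162 / (2.70 * 1000) = 0.43037 m3
Total solid + water volume = 0.971094 m3
Air = (1 - 0.971094) * 100 = 2.89%

2.89


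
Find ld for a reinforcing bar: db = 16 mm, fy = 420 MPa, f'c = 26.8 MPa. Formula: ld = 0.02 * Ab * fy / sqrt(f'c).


Ab = pi * 16^2 / 4 = 201.062 mm2
ld = 0.02 * 201.062 * 420 / sqrt(26.8)
= 326.2 mm

326.2


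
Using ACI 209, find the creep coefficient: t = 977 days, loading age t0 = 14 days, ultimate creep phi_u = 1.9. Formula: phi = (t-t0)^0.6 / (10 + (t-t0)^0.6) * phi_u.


dt = 977 - 14 = 963
phi = 963^0.6 / (10 + 963^0.6) * 1.9
= 1.635

1.635


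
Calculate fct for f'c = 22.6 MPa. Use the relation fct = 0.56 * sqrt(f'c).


fct = 0.56 * sqrt(22.6)
= 0.56 * 4.754
= 2.662 MPa

2.662


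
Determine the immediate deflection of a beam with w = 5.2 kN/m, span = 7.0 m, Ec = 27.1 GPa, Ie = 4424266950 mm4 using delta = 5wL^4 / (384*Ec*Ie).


Convert: L = 7.0 m = 7000 mm, Ec = 27.1 GPa = 27100 MPa
delta = 5 * 5.2 * 7000^4 / (384 * 27100 * 4424266950)
= 1.36 mm

1.36


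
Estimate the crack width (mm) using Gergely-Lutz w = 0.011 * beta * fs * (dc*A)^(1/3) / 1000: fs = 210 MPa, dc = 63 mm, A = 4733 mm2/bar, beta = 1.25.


w = 0.011 * beta * fs * (dc * A)^(1/3) / 1000
= 0.011 * 1.25 * 210 * (63 * 4733)^(1/3) / 1000
= 0.193 mm

0.193


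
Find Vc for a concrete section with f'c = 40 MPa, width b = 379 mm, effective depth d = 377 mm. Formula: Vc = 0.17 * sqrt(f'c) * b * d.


Vc = 0.17 * sqrt(40) * 379 * 377 / 1000
= 153.62 kN

153.62


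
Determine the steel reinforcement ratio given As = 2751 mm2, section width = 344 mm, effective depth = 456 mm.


rho = As / (b * d)
= 2751 / (344 * 456)
= 0.0175

0.0175


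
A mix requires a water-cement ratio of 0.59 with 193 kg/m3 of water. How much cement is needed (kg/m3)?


Cement = water / (w/c)
= 193 / 0.59
= 327.1 kg/m3

327.1


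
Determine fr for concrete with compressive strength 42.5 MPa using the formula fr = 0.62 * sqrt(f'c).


fr = 0.62 * sqrt(42.5)
= 4.042 MPa

4.042


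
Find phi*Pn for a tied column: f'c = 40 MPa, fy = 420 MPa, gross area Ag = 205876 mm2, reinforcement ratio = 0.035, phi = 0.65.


Ast = rho * Ag = 0.035 * 205876 = 7205.66 mm2
phi*Pn = 0.65 * 0.80 * (0.85 * 40 * (205876 - 7205.66) + 420 * 7205.66) / 1000
= 5086.21 kN

5086.21


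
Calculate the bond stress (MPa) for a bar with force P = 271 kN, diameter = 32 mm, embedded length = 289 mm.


u = P / (pi * db * ld)
= 271 * 1000 / (pi * 32 * 289)
= 9.328 MPa

9.328


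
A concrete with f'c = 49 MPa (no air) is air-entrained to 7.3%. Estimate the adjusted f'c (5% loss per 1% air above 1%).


Strength loss = (7.3 - 1) * 5 = 31.5%
f'c = 49 * (1 - 31.5/100)
= 33.57 MPa

33.57


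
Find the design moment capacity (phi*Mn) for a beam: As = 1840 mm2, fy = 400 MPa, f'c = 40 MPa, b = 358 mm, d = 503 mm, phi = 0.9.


a = As * fy / (0.85 * f'c * b)
= 1840 * 400 / (0.85 * 40 * 358)
= 60.4666 mm
Mn = As * fy * (d - a/2) / 10^6
= 347.9563 kN-m
phi*Mn = 0.9 * 347.9563 = 313.16 kN-m

313.16


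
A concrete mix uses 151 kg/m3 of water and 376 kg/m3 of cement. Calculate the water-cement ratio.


w/c = water / cement
w/c = 151 / 376 = 0.402

0.402


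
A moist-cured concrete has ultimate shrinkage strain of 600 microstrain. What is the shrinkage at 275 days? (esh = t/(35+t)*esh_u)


esh(275) = 275 / (35 + 275) * 600
= 275 / 310 * 600
= 532.3 microstrain

532.3


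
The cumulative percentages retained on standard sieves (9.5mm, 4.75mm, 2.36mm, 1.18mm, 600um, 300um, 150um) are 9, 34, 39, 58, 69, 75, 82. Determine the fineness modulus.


FM = sum(cumulative % retained) / 100
= 366 / 100
= 3.66

3.66


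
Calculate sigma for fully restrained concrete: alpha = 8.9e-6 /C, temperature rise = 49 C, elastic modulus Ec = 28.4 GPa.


sigma = alpha * dT * Ec
= 8.9e-6 * 49 * 28.4 * 1000
= 12.385 MPa

12.385


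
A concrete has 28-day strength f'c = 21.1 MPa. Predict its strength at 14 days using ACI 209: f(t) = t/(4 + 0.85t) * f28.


f(14) = 14 / (4 + 0.85 * 14) * 21.1
= 14 / 15.9 * 21.1
= 18.58 MPa

18.58


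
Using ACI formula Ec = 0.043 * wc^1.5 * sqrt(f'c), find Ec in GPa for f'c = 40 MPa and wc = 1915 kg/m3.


Ec = 0.043 * 1915^1.5 * sqrt(40) / 1000
= 22.79 GPa

22.79


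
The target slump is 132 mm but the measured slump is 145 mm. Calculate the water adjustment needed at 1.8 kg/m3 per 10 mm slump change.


Difference = 132 - 145 = -13 mm
Water adjustment = -13 * 1.8 / 10 = -2.3 kg/m3

-2.3


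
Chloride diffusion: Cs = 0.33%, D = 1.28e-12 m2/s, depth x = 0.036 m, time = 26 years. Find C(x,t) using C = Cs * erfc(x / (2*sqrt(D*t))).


t_seconds = 26 * 365.25 * 24 * 3600 = 820497600.0 s
arg = 0.036 / (2 * sqrt(1.28e-12 * 820497600.0))
= 0.5554
erfc(0.5554) = 0.4322
C = 0.33 * 0.4322 = 0.1426%

0.1426


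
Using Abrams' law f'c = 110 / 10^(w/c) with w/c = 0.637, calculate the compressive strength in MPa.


f'c = 110 / 10^0.637
= 110 / 4.335
= 25.37 MPa

25.37


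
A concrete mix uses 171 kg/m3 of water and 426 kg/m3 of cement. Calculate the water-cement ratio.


w/c = water / cement
w/c = 171 / 426 = 0.401

0.401


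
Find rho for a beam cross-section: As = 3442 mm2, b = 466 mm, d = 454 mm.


rho = As / (b * d)
= 3442 / (466 * 454)
= 0.0163

0.0163


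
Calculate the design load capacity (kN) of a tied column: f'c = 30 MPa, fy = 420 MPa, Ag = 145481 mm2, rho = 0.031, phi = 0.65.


Ast = rho * Ag = 0.031 * 145481 = 4509.911 mm2
phi*Pn = 0.65 * 0.80 * (0.85 * 30 * (145481 - 4509.911) + 420 * 4509.911) / 1000
= 2854.24 kN

2854.24


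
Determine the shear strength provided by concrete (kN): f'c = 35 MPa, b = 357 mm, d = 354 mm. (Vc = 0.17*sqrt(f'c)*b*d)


Vc = 0.17 * sqrt(35) * 357 * 354 / 1000
= 127.1 kN

127.1


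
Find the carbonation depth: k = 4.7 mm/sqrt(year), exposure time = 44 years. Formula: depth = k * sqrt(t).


depth = k * sqrt(t)
= 4.7 * sqrt(44)
= 31.18 mm

31.18


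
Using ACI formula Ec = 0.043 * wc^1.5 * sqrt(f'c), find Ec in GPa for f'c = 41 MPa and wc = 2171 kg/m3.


Ec = 0.043 * 2171^1.5 * sqrt(41) / 1000
= 27.85 GPa

27.85


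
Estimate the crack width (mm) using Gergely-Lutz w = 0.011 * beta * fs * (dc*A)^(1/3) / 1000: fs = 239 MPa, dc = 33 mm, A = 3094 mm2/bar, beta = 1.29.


w = 0.011 * beta * fs * (dc * A)^(1/3) / 1000
= 0.011 * 1.29 * 239 * (33 * 3094)^(1/3) / 1000
= 0.159 mm

0.159


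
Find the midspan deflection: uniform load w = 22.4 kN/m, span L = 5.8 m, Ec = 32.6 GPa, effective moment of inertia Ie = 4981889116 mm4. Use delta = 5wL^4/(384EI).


Convert: L = 5.8 m = 5800 mm, Ec = 32.6 GPa = 32600 MPa
delta = 5 * 22.4 * 5800^4 / (384 * 32600 * 4981889116)
= 2.03 mm

2.03


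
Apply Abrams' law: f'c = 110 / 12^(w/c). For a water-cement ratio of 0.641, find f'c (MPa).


f'c = 110 / 12^0.641
= 110 / 4.918
= 22.37 MPa

22.37


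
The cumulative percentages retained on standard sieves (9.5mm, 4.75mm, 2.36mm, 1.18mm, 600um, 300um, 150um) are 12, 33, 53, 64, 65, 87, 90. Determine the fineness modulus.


FM = sum(cumulative % retained) / 100
= 404 / 100
= 4.04

4.04


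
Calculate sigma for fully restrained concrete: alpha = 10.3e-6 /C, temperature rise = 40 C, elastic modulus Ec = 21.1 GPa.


sigma = alpha * dT * Ec
= 10.3e-6 * 40 * 21.1 * 1000
= 8.693 MPa

8.693


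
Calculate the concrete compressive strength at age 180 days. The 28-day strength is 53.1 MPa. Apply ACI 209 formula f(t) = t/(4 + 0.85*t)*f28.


f(180) = 180 / (4 + 0.85 * 180) * 53.1
= 180 / 157.0 * 53.1
= 60.88 MPa

60.88


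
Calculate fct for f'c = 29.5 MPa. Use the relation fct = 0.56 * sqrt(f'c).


fct = 0.56 * sqrt(29.5)
= 0.56 * 5.431
= 3.042 MPa

3.042


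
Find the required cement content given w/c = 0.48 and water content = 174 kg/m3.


Cement = water / (w/c)
= 174 / 0.48
= 362.5 kg/m3

362.5


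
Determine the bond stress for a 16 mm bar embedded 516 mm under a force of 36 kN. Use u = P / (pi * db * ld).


u = P / (pi * db * ld)
= 36 * 1000 / (pi * 16 * 516)
= 1.388 MPa

1.388


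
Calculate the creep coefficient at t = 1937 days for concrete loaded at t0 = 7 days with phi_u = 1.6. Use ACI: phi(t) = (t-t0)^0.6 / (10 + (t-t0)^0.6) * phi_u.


dt = 1937 - 7 = 1930
phi = 1930^0.6 / (10 + 1930^0.6) * 1.6
= 1.446

1.446


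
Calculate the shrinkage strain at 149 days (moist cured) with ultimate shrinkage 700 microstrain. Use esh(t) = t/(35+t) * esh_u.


esh(149) = 149 / (35 + 149) * 700
= 149 / 184 * 700
= 566.8 microstrain

566.8


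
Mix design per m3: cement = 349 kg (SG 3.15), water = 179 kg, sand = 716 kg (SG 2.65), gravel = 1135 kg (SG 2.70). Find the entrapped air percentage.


Vol cement = 349 / (3.15 * 1000) = 0.110794 m3
Vol water = 179 / 1000 = 0.179 m3
Vol sand = 716 / (2.65 * 1000) = 0.270189 m3
Vol gravel = 1135 / (2.70 * 1000) = 0.42037 m3
Total solid + water volume = 0.980353 m3
Air = (1 - 0.980353) * 100 = 1.96%

1.96


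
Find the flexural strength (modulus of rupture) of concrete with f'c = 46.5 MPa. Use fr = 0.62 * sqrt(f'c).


fr = 0.62 * sqrt(46.5)
= 4.228 MPa

4.228


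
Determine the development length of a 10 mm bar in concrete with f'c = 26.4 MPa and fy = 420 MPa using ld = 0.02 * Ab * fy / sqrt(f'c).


Ab = pi * 10^2 / 4 = 78.54 mm2
ld = 0.02 * 78.54 * 420 / sqrt(26.4)
= 128.4 mm

128.4


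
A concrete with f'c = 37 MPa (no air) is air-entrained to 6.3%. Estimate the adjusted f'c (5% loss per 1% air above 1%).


Strength loss = (6.3 - 1) * 5 = 26.5%
f'c = 37 * (1 - 26.5/100)
= 27.2 MPa

27.2


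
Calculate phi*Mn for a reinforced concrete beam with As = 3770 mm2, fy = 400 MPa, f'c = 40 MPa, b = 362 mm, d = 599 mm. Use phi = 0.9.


a = As * fy / (0.85 * f'c * b)
= 3770 * 400 / (0.85 * 40 * 362)
= 122.5219 mm
Mn = As * fy * (d - a/2) / 10^6
= 810.9105 kN-m
phi*Mn = 0.9 * 810.9105 = 729.82 kN-m

729.82


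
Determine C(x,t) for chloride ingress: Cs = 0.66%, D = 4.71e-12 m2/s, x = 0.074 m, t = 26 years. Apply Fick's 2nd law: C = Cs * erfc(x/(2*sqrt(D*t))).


t_seconds = 26 * 365.25 * 24 * 3600 = 820497600.0 s
arg = 0.074 / (2 * sqrt(4.71e-12 * 820497600.0))
= 0.5952
erfc(0.5952) = 0.3999
C = 0.66 * 0.3999 = 0.264%

0.264


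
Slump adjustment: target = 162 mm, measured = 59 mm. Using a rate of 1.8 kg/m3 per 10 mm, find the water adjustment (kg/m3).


Difference = 162 - 59 = 103 mm
Water adjustment = 103 * 1.8 / 10 = 18.5 kg/m3

18.5


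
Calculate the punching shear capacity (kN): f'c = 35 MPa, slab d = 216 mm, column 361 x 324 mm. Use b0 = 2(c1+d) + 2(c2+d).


b0 = 2*(361 + 216) + 2*(324 + 216) = 2234 mm
Vc = 0.33 * sqrt(35) * 2234 * 216 / 1000
= 942.07 kN

942.07


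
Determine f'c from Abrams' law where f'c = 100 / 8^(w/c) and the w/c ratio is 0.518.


f'c = 100 / 8^0.518
= 100 / 2.936
= 34.06 MPa

34.06


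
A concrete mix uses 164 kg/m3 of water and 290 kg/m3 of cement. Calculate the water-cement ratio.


w/c = water / cement
w/c = 164 / 290 = 0.566

0.566


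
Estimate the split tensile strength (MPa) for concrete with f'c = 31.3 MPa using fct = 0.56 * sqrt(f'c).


fct = 0.56 * sqrt(31.3)
= 0.56 * 5.595
= 3.133 MPa

3.133


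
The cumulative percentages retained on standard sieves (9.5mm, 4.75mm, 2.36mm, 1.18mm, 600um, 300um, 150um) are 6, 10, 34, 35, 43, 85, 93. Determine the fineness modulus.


FM = sum(cumulative % retained) / 100
= 306 / 100
= 3.06

3.06


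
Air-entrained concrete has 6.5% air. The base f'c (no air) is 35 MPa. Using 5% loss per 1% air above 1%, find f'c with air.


Strength loss = (6.5 - 1) * 5 = 27.5%
f'c = 35 * (1 - 27.5/100)
= 25.38 MPa

25.38


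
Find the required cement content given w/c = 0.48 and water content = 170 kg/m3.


Cement = water / (w/c)
= 170 / 0.48
= 354.2 kg/m3

354.2


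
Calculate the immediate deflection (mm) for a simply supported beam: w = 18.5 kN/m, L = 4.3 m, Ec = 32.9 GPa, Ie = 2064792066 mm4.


Convert: L = 4.3 m = 4300 mm, Ec = 32.9 GPa = 32900 MPa
delta = 5 * 18.5 * 4300^4 / (384 * 32900 * 2064792066)
= 1.21 mm

1.21


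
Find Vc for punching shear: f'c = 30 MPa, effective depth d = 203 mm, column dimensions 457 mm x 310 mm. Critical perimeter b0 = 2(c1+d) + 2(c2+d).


b0 = 2*(457 + 203) + 2*(310 + 203) = 2346 mm
Vc = 0.33 * sqrt(30) * 2346 * 203 / 1000
= 860.79 kN

860.79


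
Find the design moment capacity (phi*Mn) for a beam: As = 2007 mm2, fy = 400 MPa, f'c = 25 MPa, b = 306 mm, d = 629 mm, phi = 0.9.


a = As * fy / (0.85 * f'c * b)
= 2007 * 400 / (0.85 * 25 * 306)
= 123.4602 mm
Mn = As * fy * (d - a/2) / 10^6
= 455.4043 kN-m
phi*Mn = 0.9 * 455.4043 = 409.86 kN-m

409.86


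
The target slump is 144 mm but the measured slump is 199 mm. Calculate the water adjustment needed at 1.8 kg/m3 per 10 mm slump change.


Difference = 144 - 199 = -55 mm
Water adjustment = -55 * 1.8 / 10 = -9.9 kg/m3

-9.9


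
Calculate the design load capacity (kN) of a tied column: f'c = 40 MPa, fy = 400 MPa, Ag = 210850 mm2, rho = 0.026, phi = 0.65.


Ast = rho * Ag = 0.026 * 210850 = 5482.1 mm2
phi*Pn = 0.65 * 0.80 * (0.85 * 40 * (210850 - 5482.1) + 400 * 5482.1) / 1000
= 4771.18 kN

4771.18


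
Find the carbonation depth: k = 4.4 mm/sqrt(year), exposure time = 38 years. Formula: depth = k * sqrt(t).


depth = k * sqrt(t)
= 4.4 * sqrt(38)
= 27.12 mm

27.12


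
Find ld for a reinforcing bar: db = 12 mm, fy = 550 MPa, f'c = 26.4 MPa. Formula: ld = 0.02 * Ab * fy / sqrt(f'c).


Ab = pi * 12^2 / 4 = 113.097 mm2
ld = 0.02 * 113.097 * 550 / sqrt(26.4)
= 242.1 mm

242.1


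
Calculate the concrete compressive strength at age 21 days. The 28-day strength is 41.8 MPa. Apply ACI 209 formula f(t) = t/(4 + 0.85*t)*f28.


f(21) = 21 / (4 + 0.85 * 21) * 41.8
= 21 / 21.85 * 41.8
= 40.17 MPa

40.17


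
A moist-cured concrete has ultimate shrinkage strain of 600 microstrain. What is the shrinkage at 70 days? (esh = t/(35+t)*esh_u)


esh(70) = 70 / (35 + 70) * 600
= 70 / 105 * 600
= 400.0 microstrain

400.0


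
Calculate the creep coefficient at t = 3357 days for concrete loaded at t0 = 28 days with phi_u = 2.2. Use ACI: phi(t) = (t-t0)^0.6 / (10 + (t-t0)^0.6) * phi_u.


dt = 3357 - 28 = 3329
phi = 3329^0.6 / (10 + 3329^0.6) * 2.2
= 2.043

2.043


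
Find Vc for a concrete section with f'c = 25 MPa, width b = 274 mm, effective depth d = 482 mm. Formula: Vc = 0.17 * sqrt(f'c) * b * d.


Vc = 0.17 * sqrt(25) * 274 * 482 / 1000
= 112.26 kN

112.26


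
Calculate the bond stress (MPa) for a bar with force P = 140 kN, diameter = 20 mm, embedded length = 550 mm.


u = P / (pi * db * ld)
= 140 * 1000 / (pi * 20 * 550)
= 4.051 MPa

4.051


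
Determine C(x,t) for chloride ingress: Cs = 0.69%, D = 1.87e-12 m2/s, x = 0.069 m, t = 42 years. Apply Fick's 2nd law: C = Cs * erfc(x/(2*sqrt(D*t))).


t_seconds = 42 * 365.25 * 24 * 3600 = 1325419200.0 s
arg = 0.069 / (2 * sqrt(1.87e-12 * 1325419200.0))
= 0.693
erfc(0.693) = 0.3271
C = 0.69 * 0.3271 = 0.2257%

0.2257


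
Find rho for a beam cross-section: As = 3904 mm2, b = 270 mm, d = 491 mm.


rho = As / (b * d)
= 3904 / (270 * 491)
= 0.0294

0.0294


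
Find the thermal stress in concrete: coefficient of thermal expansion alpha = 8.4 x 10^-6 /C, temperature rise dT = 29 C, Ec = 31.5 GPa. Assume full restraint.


sigma = alpha * dT * Ec
= 8.4e-6 * 29 * 31.5 * 1000
= 7.673 MPa

7.673


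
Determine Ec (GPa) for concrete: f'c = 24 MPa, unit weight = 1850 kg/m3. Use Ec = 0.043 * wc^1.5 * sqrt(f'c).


Ec = 0.043 * 1850^1.5 * sqrt(24) / 1000
= 16.76 GPa

16.76


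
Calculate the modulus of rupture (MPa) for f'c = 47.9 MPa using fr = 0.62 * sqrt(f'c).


fr = 0.62 * sqrt(47.9)
= 4.291 MPa

4.291


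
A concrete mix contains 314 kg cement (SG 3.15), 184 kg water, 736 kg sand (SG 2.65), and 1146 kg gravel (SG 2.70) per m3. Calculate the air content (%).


Vol cement = 314 / (3.15 * 1000) = 0.099683 m3
Vol water = 184 / 1000 = 0.184 m3
Vol sand = 736 / (2.65 * 1000) = 0.277736 m3
Vol gravel = 1146 / (2.70 * 1000) = 0.424444 m3
Total solid + water volume = 0.985863 m3
Air = (1 - 0.985863) * 100 = 1.41%

1.41


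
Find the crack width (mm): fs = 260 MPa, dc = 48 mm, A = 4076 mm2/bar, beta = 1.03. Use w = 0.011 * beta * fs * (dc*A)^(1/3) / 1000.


w = 0.011 * beta * fs * (dc * A)^(1/3) / 1000
= 0.011 * 1.03 * 260 * (48 * 4076)^(1/3) / 1000
= 0.171 mm

0.171


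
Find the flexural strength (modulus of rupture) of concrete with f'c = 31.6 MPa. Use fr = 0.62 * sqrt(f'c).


fr = 0.62 * sqrt(31.6)
= 3.485 MPa

3.485


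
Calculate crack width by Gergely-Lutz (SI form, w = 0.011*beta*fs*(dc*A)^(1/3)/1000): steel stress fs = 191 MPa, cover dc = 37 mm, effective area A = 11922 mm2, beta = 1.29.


w = 0.011 * beta * fs * (dc * A)^(1/3) / 1000
= 0.011 * 1.29 * 191 * (37 * 11922)^(1/3) / 1000
= 0.206 mm

0.206


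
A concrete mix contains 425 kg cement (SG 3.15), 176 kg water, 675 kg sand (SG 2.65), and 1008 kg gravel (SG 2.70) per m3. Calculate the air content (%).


Vol cement = 425 / (3.15 * 1000) = 0.134921 m3
Vol water = 176 / 1000 = 0.176 m3
Vol sand = 675 / (2.65 * 1000) = 0.254717 m3
Vol gravel = 1008 / (2.70 * 1000) = 0.373333 m3
Total solid + water volume = 0.938971 m3
Air = (1 - 0.938971) * 100 = 6.1%

6.1


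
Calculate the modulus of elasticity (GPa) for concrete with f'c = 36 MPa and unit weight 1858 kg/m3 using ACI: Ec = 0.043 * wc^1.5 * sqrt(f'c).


Ec = 0.043 * 1858^1.5 * sqrt(36) / 1000
= 20.66 GPa

20.66


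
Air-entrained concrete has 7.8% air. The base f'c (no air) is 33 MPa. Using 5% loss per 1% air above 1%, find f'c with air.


Strength loss = (7.8 - 1) * 5 = 34.0%
f'c = 33 * (1 - 34.0/100)
= 21.78 MPa

21.78


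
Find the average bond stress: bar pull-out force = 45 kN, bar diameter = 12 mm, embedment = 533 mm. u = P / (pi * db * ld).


u = P / (pi * db * ld)
= 45 * 1000 / (pi * 12 * 533)
= 2.24 MPa

2.24


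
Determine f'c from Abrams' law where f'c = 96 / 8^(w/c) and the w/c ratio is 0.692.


f'c = 96 / 8^0.692
= 96 / 4.216
= 22.77 MPa

22.77


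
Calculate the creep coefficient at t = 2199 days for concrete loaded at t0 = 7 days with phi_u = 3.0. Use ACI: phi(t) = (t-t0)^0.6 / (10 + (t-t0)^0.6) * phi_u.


dt = 2199 - 7 = 2192
phi = 2192^0.6 / (10 + 2192^0.6) * 3.0
= 2.73

2.73


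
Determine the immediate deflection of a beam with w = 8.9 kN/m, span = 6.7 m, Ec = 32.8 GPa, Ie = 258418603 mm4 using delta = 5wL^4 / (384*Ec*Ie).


Convert: L = 6.7 m = 6700 mm, Ec = 32.8 GPa = 32800 MPa
delta = 5 * 8.9 * 6700^4 / (384 * 32800 * 258418603)
= 27.55 mm

27.55


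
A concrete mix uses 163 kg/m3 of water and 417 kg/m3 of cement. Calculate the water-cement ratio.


w/c = water / cement
w/c = 163 / 417 = 0.391

0.391


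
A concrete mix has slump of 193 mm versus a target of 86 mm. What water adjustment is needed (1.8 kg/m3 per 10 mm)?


Difference = 86 - 193 = -107 mm
Water adjustment = -107 * 1.8 / 10 = -19.3 kg/m3

-19.3


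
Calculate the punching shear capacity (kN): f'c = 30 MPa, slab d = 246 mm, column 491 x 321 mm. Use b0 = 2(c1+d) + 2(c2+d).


b0 = 2*(491 + 246) + 2*(321 + 246) = 2608 mm
Vc = 0.33 * sqrt(30) * 2608 * 246 / 1000
= 1159.62 kN

1159.62


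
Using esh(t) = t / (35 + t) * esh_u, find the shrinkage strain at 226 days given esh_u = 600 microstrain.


esh(226) = 226 / (35 + 226) * 600
= 226 / 261 * 600
= 519.5 microstrain

519.5


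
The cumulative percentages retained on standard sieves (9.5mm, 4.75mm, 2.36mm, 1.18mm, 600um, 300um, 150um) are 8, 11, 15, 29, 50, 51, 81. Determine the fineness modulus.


FM = sum(cumulative % retained) / 100
= 245 / 100
= 2.45

2.45


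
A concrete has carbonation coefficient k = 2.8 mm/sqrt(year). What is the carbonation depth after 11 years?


depth = k * sqrt(t)
= 2.8 * sqrt(11)
= 9.29 mm

9.29


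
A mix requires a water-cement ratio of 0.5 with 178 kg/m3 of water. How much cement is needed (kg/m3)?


Cement = water / (w/c)
= 178 / 0.5
= 356.0 kg/m3

356.0


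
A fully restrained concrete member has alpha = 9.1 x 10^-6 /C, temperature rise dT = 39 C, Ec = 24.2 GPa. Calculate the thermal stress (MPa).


sigma = alpha * dT * Ec
= 9.1e-6 * 39 * 24.2 * 1000
= 8.589 MPa

8.589


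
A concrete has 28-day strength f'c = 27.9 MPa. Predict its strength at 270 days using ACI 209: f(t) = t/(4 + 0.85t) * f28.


f(270) = 270 / (4 + 0.85 * 270) * 27.9
= 270 / 233.5 * 27.9
= 32.26 MPa

32.26


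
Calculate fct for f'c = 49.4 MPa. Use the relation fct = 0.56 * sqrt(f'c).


fct = 0.56 * sqrt(49.4)
= 0.56 * 7.029
= 3.936 MPa

3.936


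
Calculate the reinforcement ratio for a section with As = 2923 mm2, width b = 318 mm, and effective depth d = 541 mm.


rho = As / (b * d)
= 2923 / (318 * 541)
= 0.017

0.017


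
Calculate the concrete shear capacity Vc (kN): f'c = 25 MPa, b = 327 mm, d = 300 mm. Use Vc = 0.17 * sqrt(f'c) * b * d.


Vc = 0.17 * sqrt(25) * 327 * 300 / 1000
= 83.39 kN

83.39


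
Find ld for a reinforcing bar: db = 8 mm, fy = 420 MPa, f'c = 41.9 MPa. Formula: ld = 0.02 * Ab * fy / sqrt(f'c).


Ab = pi * 8^2 / 4 = 50.265 mm2
ld = 0.02 * 50.265 * 420 / sqrt(41.9)
= 65.2 mm

65.2


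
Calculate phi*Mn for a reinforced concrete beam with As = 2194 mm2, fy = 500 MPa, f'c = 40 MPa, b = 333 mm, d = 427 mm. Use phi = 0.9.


a = As * fy / (0.85 * f'c * b)
= 2194 * 500 / (0.85 * 40 * 333)
= 96.891 mm
Mn = As * fy * (d - a/2) / 10^6
= 415.2743 kN-m
phi*Mn = 0.9 * 415.2743 = 373.75 kN-m

373.75


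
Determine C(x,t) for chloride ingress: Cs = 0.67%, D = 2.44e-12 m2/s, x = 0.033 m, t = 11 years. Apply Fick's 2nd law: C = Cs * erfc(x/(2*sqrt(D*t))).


t_seconds = 11 * 365.25 * 24 * 3600 = 347133600.0 s
arg = 0.033 / (2 * sqrt(2.44e-12 * 347133600.0))
= 0.5669
erfc(0.5669) = 0.4227
C = 0.67 * 0.4227 = 0.2832%

0.2832


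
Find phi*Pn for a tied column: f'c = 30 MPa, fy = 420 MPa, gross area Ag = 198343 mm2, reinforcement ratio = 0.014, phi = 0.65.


Ast = rho * Ag = 0.014 * 198343 = 2776.802 mm2
phi*Pn = 0.65 * 0.80 * (0.85 * 30 * (198343 - 2776.802) + 420 * 2776.802) / 1000
= 3199.66 kN

3199.66


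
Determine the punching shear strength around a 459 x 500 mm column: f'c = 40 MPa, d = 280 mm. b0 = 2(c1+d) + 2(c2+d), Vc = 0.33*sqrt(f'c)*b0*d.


b0 = 2*(459 + 280) + 2*(500 + 280) = 3038 mm
Vc = 0.33 * sqrt(40) * 3038 * 280 / 1000
= 1775.37 kN

1775.37


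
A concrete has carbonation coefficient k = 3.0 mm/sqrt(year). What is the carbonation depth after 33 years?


depth = k * sqrt(t)
= 3.0 * sqrt(33)
= 17.23 mm

17.23


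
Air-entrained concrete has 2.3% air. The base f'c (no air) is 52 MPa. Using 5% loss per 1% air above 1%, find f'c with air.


Strength loss = (2.3 - 1) * 5 = 6.5%
f'c = 52 * (1 - 6.5/100)
= 48.62 MPa

48.62


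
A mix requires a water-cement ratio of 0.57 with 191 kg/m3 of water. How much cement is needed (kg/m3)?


Cement = water / (w/c)
= 191 / 0.57
= 335.1 kg/m3

335.1


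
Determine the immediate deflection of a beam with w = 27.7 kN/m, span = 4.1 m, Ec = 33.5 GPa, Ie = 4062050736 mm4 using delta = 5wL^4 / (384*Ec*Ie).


Convert: L = 4.1 m = 4100 mm, Ec = 33.5 GPa = 33500 MPa
delta = 5 * 27.7 * 4100^4 / (384 * 33500 * 4062050736)
= 0.75 mm

0.75


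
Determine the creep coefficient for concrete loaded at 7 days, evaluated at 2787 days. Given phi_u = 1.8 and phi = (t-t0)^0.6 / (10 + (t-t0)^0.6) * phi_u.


dt = 2787 - 7 = 2780
phi = 2780^0.6 / (10 + 2780^0.6) * 1.8
= 1.658

1.658


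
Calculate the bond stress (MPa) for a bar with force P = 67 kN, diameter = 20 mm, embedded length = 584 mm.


u = P / (pi * db * ld)
= 67 * 1000 / (pi * 20 * 584)
= 1.826 MPa

1.826


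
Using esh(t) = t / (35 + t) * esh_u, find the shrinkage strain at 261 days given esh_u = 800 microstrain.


esh(261) = 261 / (35 + 261) * 800
= 261 / 296 * 800
= 705.4 microstrain

705.4


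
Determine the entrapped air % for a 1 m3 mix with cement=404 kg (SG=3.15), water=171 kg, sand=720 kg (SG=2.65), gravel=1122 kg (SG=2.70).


Vol cement = 404 / (3.15 * 1000) = 0.128254 m3
Vol water = 171 / 1000 = 0.171 m3
Vol sand = 720 / (2.65 * 1000) = 0.271698 m3
Vol gravel = 1122 / (2.70 * 1000) = 0.415556 m3
Total solid + water volume = 0.986508 m3
Air = (1 - 0.986508) * 100 = 1.35%

1.35


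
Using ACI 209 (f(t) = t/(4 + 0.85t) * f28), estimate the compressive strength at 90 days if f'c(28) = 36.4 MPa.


f(90) = 90 / (4 + 0.85 * 90) * 36.4
= 90 / 80.5 * 36.4
= 40.7 MPa

40.7


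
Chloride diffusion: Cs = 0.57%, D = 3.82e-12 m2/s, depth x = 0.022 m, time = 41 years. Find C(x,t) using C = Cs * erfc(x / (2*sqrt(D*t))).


t_seconds = 41 * 365.25 * 24 * 3600 = 1293861600.0 s
arg = 0.022 / (2 * sqrt(3.82e-12 * 1293861600.0))
= 0.1565
erfc(0.1565) = 0.8249
C = 0.57 * 0.8249 = 0.4702%

0.4702


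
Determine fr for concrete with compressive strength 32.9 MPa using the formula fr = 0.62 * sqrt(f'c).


fr = 0.62 * sqrt(32.9)
= 3.556 MPa

3.556


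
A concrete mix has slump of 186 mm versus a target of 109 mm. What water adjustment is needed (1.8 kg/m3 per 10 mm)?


Difference = 109 - 186 = -77 mm
Water adjustment = -77 * 1.8 / 10 = -13.9 kg/m3

-13.9


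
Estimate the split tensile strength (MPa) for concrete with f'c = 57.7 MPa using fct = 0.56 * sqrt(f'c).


fct = 0.56 * sqrt(57.7)
= 0.56 * 7.596
= 4.254 MPa

4.254


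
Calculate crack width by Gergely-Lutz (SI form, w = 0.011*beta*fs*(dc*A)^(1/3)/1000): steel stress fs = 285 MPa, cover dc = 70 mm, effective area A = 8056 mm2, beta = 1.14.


w = 0.011 * beta * fs * (dc * A)^(1/3) / 1000
= 0.011 * 1.14 * 285 * (70 * 8056)^(1/3) / 1000
= 0.295 mm

0.295


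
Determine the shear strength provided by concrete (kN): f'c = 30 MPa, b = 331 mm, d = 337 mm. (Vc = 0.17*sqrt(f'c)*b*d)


Vc = 0.17 * sqrt(30) * 331 * 337 / 1000
= 103.86 kN

103.86


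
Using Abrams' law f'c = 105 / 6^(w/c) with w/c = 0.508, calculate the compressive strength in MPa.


f'c = 105 / 6^0.508
= 105 / 2.485
= 42.26 MPa

42.26


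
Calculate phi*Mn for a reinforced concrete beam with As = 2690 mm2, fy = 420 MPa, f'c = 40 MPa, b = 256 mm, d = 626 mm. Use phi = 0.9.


a = As * fy / (0.85 * f'c * b)
= 2690 * 420 / (0.85 * 40 * 256)
= 129.8024 mm
Mn = As * fy * (d - a/2) / 10^6
= 633.9294 kN-m
phi*Mn = 0.9 * 633.9294 = 570.54 kN-m

570.54


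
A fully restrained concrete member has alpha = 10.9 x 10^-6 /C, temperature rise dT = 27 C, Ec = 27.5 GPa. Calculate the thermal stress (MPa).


sigma = alpha * dT * Ec
= 10.9e-6 * 27 * 27.5 * 1000
= 8.093 MPa

8.093


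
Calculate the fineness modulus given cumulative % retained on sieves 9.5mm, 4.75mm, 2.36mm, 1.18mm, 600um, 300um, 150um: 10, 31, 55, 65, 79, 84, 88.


FM = sum(cumulative % retained) / 100
= 412 / 100
= 4.12

4.12


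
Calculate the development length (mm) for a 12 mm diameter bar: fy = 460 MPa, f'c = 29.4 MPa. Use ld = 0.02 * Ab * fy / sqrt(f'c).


Ab = pi * 12^2 / 4 = 113.097 mm2
ld = 0.02 * 113.097 * 460 / sqrt(29.4)
= 191.9 mm

191.9


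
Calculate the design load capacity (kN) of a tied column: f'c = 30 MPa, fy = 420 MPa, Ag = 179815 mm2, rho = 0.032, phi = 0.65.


Ast = rho * Ag = 0.032 * 179815 = 5754.08 mm2
phi*Pn = 0.65 * 0.80 * (0.85 * 30 * (179815 - 5754.08) + 420 * 5754.08) / 1000
= 3564.74 kN

3564.74


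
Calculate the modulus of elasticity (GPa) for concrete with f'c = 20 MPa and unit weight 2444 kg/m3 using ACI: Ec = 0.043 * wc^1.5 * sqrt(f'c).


Ec = 0.043 * 2444^1.5 * sqrt(20) / 1000
= 23.23 GPa

23.23


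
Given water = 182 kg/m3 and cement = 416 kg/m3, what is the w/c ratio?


w/c = water / cement
w/c = 182 / 416 = 0.438

0.438


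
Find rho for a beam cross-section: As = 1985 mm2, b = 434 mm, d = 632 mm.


rho = As / (b * d)
= 1985 / (434 * 632)
= 0.0072

0.0072


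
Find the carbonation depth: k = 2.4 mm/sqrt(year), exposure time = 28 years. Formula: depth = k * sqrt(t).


depth = k * sqrt(t)
= 2.4 * sqrt(28)
= 12.7 mm

12.7


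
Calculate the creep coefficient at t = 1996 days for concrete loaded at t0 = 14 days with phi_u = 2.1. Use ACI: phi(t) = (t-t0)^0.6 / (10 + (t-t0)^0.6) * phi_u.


dt = 1996 - 14 = 1982
phi = 1982^0.6 / (10 + 1982^0.6) * 2.1
= 1.9

1.9


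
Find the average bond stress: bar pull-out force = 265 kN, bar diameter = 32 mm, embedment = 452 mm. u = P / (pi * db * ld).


u = P / (pi * db * ld)
= 265 * 1000 / (pi * 32 * 452)
= 5.832 MPa

5.832


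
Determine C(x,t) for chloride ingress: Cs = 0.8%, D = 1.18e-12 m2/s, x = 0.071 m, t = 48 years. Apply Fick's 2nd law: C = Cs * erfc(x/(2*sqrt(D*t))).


t_seconds = 48 * 365.25 * 24 * 3600 = 1514764800.0 s
arg = 0.071 / (2 * sqrt(1.18e-12 * 1514764800.0))
= 0.8397
erfc(0.8397) = 0.235
C = 0.8 * 0.235 = 0.188%

0.188


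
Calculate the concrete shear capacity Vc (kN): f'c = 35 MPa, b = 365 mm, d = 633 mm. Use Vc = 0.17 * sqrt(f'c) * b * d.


Vc = 0.17 * sqrt(35) * 365 * 633 / 1000
= 232.37 kN

232.37


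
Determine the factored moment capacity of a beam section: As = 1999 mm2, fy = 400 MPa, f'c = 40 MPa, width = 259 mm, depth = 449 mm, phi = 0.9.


a = As * fy / (0.85 * f'c * b)
= 1999 * 400 / (0.85 * 40 * 259)
= 90.8017 mm
Mn = As * fy * (d - a/2) / 10^6
= 322.7179 kN-m
phi*Mn = 0.9 * 322.7179 = 290.45 kN-m

290.45


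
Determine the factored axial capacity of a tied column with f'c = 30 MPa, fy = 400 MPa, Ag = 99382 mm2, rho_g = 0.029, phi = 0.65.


Ast = rho * Ag = 0.029 * 99382 = 2882.078 mm2
phi*Pn = 0.65 * 0.80 * (0.85 * 30 * (99382 - 2882.078) + 400 * 2882.078) / 1000
= 1879.06 kN

1879.06


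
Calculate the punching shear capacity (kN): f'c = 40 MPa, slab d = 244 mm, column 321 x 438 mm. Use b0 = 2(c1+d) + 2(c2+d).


b0 = 2*(321 + 244) + 2*(438 + 244) = 2494 mm
Vc = 0.33 * sqrt(40) * 2494 * 244 / 1000
= 1270.08 kN

1270.08


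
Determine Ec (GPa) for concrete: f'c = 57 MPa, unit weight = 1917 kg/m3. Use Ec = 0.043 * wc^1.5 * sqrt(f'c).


Ec = 0.043 * 1917^1.5 * sqrt(57) / 1000
= 27.25 GPa

27.25


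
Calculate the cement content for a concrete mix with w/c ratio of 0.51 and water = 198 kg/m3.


Cement = water / (w/c)
= 198 / 0.51
= 388.2 kg/m3

388.2


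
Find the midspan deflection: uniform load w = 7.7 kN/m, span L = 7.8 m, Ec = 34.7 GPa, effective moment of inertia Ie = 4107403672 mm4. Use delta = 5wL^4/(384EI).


Convert: L = 7.8 m = 7800 mm, Ec = 34.7 GPa = 34700 MPa
delta = 5 * 7.7 * 7800^4 / (384 * 34700 * 4107403672)
= 2.6 mm

2.6


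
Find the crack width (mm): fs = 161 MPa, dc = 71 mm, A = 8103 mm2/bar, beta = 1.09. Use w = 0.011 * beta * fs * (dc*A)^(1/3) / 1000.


w = 0.011 * beta * fs * (dc * A)^(1/3) / 1000
= 0.011 * 1.09 * 161 * (71 * 8103)^(1/3) / 1000
= 0.161 mm

0.161


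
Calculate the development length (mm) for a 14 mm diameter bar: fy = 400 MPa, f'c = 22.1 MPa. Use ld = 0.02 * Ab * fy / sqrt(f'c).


Ab = pi * 14^2 / 4 = 153.938 mm2
ld = 0.02 * 153.938 * 400 / sqrt(22.1)
= 262.0 mm

262.0


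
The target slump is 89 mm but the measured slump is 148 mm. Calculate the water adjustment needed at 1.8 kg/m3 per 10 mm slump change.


Difference = 89 - 148 = -59 mm
Water adjustment = -59 * 1.8 / 10 = -10.6 kg/m3

-10.6


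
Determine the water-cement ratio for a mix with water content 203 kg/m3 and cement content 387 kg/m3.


w/c = water / cement
w/c = 203 / 387 = 0.525

0.525


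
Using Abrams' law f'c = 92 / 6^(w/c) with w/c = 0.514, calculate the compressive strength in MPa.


f'c = 92 / 6^0.514
= 92 / 2.512
= 36.63 MPa

36.63


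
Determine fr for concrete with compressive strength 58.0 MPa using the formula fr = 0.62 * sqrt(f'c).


fr = 0.62 * sqrt(58.0)
= 4.722 MPa

4.722


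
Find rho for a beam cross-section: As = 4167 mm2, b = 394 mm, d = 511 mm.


rho = As / (b * d)
= 4167 / (394 * 511)
= 0.0207

0.0207


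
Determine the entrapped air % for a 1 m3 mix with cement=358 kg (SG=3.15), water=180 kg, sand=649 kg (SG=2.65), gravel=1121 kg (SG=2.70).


Vol cement = 358 / (3.15 * 1000) = 0.113651 m3
Vol water = 180 / 1000 = 0.18 m3
Vol sand = 649 / (2.65 * 1000) = 0.244906 m3
Vol gravel = 1121 / (2.70 * 1000) = 0.415185 m3
Total solid + water volume = 0.953742 m3
Air = (1 - 0.953742) * 100 = 4.63%

4.63


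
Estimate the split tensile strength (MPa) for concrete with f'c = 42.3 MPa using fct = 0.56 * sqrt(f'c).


fct = 0.56 * sqrt(42.3)
= 0.56 * 6.504
= 3.642 MPa

3.642


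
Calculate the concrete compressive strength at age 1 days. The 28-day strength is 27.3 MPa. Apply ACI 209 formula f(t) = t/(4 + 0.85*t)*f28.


f(1) = 1 / (4 + 0.85 * 1) * 27.3
= 1 / 4.85 * 27.3
= 5.63 MPa

5.63


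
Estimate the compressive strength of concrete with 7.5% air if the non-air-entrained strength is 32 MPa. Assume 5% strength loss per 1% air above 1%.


Strength loss = (7.5 - 1) * 5 = 32.5%
f'c = 32 * (1 - 32.5/100)
= 21.6 MPa

21.6


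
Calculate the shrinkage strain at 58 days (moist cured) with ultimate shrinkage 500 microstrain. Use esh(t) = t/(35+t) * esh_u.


esh(58) = 58 / (35 + 58) * 500
= 58 / 93 * 500
= 311.8 microstrain

311.8


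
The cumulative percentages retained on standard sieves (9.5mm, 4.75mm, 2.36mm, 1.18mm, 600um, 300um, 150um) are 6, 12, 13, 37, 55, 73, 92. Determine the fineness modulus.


FM = sum(cumulative % retained) / 100
= 288 / 100
= 2.88

2.88


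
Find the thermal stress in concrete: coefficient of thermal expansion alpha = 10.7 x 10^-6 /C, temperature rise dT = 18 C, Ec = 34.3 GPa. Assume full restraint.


sigma = alpha * dT * Ec
= 10.7e-6 * 18 * 34.3 * 1000
= 6.606 MPa

6.606


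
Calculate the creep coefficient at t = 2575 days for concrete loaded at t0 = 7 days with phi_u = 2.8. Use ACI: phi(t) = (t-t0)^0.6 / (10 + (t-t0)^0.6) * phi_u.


dt = 2575 - 7 = 2568
phi = 2568^0.6 / (10 + 2568^0.6) * 2.8
= 2.569

2.569


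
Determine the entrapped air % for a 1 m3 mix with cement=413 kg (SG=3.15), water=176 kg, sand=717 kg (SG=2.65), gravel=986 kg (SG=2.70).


Vol cement = 413 / (3.15 * 1000) = 0.131111 m3
Vol water = 176 / 1000 = 0.176 m3
Vol sand = 717 / (2.65 * 1000) = 0.270566 m3
Vol gravel = 986 / (2.70 * 1000) = 0.365185 m3
Total solid + water volume = 0.942862 m3
Air = (1 - 0.942862) * 100 = 5.71%

5.71


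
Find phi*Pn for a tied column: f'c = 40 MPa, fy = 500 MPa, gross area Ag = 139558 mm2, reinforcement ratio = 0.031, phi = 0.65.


Ast = rho * Ag = 0.031 * 139558 = 4326.298 mm2
phi*Pn = 0.65 * 0.80 * (0.85 * 40 * (139558 - 4326.298) + 500 * 4326.298) / 1000
= 3515.73 kN

3515.73


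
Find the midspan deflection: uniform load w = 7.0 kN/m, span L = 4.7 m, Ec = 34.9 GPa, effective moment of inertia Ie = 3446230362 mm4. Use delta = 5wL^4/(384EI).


Convert: L = 4.7 m = 4700 mm, Ec = 34.9 GPa = 34900 MPa
delta = 5 * 7.0 * 4700^4 / (384 * 34900 * 3446230362)
= 0.37 mm

0.37


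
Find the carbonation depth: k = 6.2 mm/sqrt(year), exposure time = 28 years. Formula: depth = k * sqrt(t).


depth = k * sqrt(t)
= 6.2 * sqrt(28)
= 32.81 mm

32.81


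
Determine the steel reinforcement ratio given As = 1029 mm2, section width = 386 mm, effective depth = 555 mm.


rho = As / (b * d)
= 1029 / (386 * 555)
= 0.0048

0.0048


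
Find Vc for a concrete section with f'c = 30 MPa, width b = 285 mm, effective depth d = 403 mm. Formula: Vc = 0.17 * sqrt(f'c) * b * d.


Vc = 0.17 * sqrt(30) * 285 * 403 / 1000
= 106.94 kN

106.94


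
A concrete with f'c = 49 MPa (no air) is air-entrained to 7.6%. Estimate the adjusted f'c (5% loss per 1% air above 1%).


Strength loss = (7.6 - 1) * 5 = 33.0%
f'c = 49 * (1 - 33.0/100)
= 32.83 MPa

32.83


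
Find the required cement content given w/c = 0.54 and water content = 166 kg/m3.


Cement = water / (w/c)
= 166 / 0.54
= 307.4 kg/m3

307.4


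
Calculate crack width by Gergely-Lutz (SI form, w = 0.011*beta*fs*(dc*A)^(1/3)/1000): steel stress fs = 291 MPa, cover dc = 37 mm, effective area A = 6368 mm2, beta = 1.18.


w = 0.011 * beta * fs * (dc * A)^(1/3) / 1000
= 0.011 * 1.18 * 291 * (37 * 6368)^(1/3) / 1000
= 0.233 mm

0.233


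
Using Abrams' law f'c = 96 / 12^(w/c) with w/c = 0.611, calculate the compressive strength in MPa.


f'c = 96 / 12^0.611
= 96 / 4.564
= 21.03 MPa

21.03


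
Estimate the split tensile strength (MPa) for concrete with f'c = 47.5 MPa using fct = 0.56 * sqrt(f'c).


fct = 0.56 * sqrt(47.5)
= 0.56 * 6.892
= 3.86 MPa

3.86


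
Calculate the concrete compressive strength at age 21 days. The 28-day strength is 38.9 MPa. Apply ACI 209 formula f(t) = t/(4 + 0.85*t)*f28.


f(21) = 21 / (4 + 0.85 * 21) * 38.9
= 21 / 21.85 * 38.9
= 37.39 MPa

37.39


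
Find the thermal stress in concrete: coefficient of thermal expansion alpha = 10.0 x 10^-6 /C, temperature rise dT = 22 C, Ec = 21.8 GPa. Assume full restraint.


sigma = alpha * dT * Ec
= 10.0e-6 * 22 * 21.8 * 1000
= 4.796 MPa

4.796


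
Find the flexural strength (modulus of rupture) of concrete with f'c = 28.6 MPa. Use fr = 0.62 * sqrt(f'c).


fr = 0.62 * sqrt(28.6)
= 3.316 MPa

3.316


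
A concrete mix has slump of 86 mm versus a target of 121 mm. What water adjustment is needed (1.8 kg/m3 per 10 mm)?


Difference = 121 - 86 = 35 mm
Water adjustment = 35 * 1.8 / 10 = 6.3 kg/m3

6.3


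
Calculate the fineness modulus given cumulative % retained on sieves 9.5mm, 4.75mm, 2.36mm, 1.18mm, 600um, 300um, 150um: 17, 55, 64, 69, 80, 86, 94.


FM = sum(cumulative % retained) / 100
= 465 / 100
= 4.65

4.65
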